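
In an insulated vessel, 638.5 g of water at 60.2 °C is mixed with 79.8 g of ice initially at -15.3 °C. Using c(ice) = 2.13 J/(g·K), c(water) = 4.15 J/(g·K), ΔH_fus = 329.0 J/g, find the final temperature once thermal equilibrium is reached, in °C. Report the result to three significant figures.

T_f = 43.8 °C

Heat to bring ice to 0 °C and melt it: q₁ = 79.8×2.13×15.3 + 79.8×329.0 = 28855 J
Heat the water can supply cooling to 0 °C: 638.5×4.15×60.2 = 159516 J > q₁, so all ice melts.
Energy balance: 638.5×4.15×(60.2 − T) = 28855 + 79.8×4.15×(T − 0)
2649.775(60.2 − T) = 28855 + 331.17 T
159516 − 28855 = 2980.945 T
T = 130661 / 2980.945 = 43.83 °C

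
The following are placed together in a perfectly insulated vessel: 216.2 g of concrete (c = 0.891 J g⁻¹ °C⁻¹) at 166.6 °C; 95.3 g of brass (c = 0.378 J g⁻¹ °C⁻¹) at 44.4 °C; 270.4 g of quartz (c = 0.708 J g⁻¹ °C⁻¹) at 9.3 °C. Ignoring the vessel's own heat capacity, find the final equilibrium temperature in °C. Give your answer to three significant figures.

T_f = 84.4 °C

Σ mᵢcᵢ(T − Tᵢ) = 0  ⇒  T = Σ mᵢcᵢTᵢ / Σ mᵢcᵢ
Σ mᵢcᵢ = 216.2×0.891 + 95.3×0.378 + 270.4×0.708 = 420.1008
Σ mᵢcᵢTᵢ = 192.6342×166.6 + 36.0234×44.4 + 191.4432×9.3 = 35473
T = 35473 / 420.1008 = 84.44 °C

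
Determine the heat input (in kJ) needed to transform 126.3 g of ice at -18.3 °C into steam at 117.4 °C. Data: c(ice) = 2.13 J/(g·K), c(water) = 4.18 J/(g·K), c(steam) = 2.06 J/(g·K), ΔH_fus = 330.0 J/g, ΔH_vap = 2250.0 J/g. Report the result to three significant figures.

q = 388 kJ

q1 (heat ice -18.3→0.0 °C): 126.3 × 2.13 × 18.3 = 4923 J
q2 (melt at 0 °C): 126.3 × 330.0 = 41679 J
q3 (heat water 0.0→100.0 °C): 126.3 × 4.18 × 100.0 = 52793 J
q4 (vaporize at 100 °C): 126.3 × 2250.0 = 284175 J
q5 (heat steam 100.0→117.4 °C): 126.3 × 2.06 × 17.4 = 4527 J
Total: 4923 + 41679 + 52793 + 284175 + 4527 = 388097 J = 388 kJ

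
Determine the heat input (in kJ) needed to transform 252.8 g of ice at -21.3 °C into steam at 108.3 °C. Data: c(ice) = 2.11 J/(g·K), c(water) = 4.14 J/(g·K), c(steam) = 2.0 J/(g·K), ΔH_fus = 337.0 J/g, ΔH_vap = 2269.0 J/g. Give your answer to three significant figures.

q1 (heat ice -21.3→0.0 °C): 252.8 × 2.11 × 21.3 = 11362 J
q2 (melt at 0 °C): 252.8 × 337.0 = 85194 J
q3 (heat water 0.0→100.0 °C): 252.8 × 4.14 × 100.0 = 104659 J
q4 (vaporize at 100 °C): 252.8 × 2269.0 = 573603 J
q5 (heat steam 100.0→108.3 °C): 252.8 × 2.0 × 8.3 = 4196 J
Total: 11362 + 85194 + 104659 + 573603 + 4196 = 779014 J = 779 kJ

q = 779 kJ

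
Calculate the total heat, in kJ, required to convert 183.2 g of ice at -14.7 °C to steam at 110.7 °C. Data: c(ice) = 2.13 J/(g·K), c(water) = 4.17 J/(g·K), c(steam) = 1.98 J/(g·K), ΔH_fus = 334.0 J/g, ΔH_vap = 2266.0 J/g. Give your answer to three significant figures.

q = 562 kJ

q1 (heat ice -14.7→0.0 °C): 183.2 × 2.13 × 14.7 = 5736 J
q2 (melt at 0 °C): 183.2 × 334.0 = 61189 J
q3 (heat water 0.0→100.0 °C): 183.2 × 4.17 × 100.0 = 76394 J
q4 (vaporize at 100 °C): 183.2 × 2266.0 = 415131 J
q5 (heat steam 100.0→110.7 °C): 183.2 × 1.98 × 10.7 = 3881 J
Total: 5736 + 61189 + 76394 + 415131 + 3881 = 562331 J = 562 kJ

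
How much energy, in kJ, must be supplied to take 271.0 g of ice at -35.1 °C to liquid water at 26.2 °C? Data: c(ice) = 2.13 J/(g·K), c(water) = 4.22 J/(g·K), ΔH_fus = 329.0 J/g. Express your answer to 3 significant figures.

q = 139 kJ

q1 (heat ice -35.1→0.0 °C): 271.0 × 2.13 × 35.1 = 20261 J
q2 (melt at 0 °C): 271.0 × 329.0 = 89159 J
q3 (heat water 0.0→26.2 °C): 271.0 × 4.22 × 26.2 = 29963 J
Total: 20261 + 89159 + 29963 = 139383 J = 139 kJ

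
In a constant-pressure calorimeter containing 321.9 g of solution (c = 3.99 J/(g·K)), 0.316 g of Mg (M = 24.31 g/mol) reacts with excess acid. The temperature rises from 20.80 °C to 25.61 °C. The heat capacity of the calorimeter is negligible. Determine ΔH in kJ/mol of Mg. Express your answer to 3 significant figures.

ΔH = -475 kJ/mol

|ΔT| = |25.61 − 20.80| = 4.81 °C
|q_surr| = (321.9 × 3.99) × 4.81 = 1284.381 × 4.81 = 6178 J
n(Mg) = 0.316 / 24.31 = 0.01300 mol
Temperature rose, so q_rxn = −|q_surr| = -6.178 kJ
ΔH = q_rxn / n = -475.2 kJ/mol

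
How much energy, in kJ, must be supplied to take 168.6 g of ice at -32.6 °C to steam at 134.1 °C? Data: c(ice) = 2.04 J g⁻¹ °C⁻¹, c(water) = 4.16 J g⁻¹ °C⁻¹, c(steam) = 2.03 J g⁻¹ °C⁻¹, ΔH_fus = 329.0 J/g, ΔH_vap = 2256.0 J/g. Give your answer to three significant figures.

q1 (heat ice -32.6→0.0 °C): 168.6 × 2.04 × 32.6 = 11213 J
q2 (melt at 0 °C): 168.6 × 329.0 = 55469 J
q3 (heat water 0.0→100.0 °C): 168.6 × 4.16 × 100.0 = 70138 J
q4 (vaporize at 100 °C): 168.6 × 2256.0 = 380362 J
q5 (heat steam 100.0→134.1 °C): 168.6 × 2.03 × 34.1 = 11671 J
Total: 11213 + 55469 + 70138 + 380362 + 11671 = 528853 J = 529 kJ

q = 529 kJ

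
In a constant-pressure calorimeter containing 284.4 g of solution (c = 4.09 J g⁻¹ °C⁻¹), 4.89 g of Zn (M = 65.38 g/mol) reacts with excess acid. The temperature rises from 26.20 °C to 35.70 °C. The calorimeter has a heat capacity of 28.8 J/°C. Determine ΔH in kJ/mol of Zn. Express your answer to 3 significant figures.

|ΔT| = |35.70 − 26.20| = 9.50 °C
|q_surr| = (284.4 × 4.09 + 28.8) × 9.50 = 1191.996 × 9.50 = 11320 J
n(Zn) = 4.89 / 65.38 = 0.07479 mol
Temperature rose, so q_rxn = −|q_surr| = -11.32 kJ
ΔH = q_rxn / n = -151.4 kJ/mol

ΔH = -151 kJ/mol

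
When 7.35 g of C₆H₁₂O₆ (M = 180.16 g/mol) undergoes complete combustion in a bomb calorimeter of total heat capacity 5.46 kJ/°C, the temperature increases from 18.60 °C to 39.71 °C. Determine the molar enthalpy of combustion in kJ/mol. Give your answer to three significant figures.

ΔT = 39.71 − 18.60 = 21.11 °C
q_cal = C_cal × ΔT = 5.46 × 21.11 = 115.2606 kJ
n = 7.35 / 180.16 = 0.04080 mol
q_rxn = −q_cal = -115.2606 kJ
ΔH = -115.2606 / 0.04080 = -2825 kJ/mol

ΔH = -2830 kJ/mol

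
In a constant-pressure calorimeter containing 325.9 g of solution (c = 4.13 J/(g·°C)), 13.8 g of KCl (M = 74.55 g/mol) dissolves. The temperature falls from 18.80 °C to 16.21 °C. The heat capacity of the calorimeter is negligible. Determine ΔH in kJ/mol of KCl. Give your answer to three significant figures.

ΔH = 18.8 kJ/mol

|ΔT| = |16.21 − 18.80| = 2.59 °C
|q_surr| = (325.9 × 4.13) × 2.59 = 1345.967 × 2.59 = 3486 J
n(KCl) = 13.8 / 74.55 = 0.1851 mol
Temperature fell, so q_rxn = +|q_surr| = 3.486 kJ
ΔH = q_rxn / n = 18.83 kJ/mol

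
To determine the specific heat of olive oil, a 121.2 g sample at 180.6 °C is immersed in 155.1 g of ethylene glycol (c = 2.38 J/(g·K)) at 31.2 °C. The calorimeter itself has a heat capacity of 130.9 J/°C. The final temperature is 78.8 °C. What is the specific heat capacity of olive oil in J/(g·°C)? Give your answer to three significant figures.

c = 1.93 J/(g·°C)

q_gained = (155.1 × 2.38 + 130.9) × (78.8 − 31.2) = 23800 J
q_lost = 121.2 × c × (180.6 − 78.8) = 12338.16 c
Set equal: c = 23800 / 12338.16 = 1.93 J/(g·°C)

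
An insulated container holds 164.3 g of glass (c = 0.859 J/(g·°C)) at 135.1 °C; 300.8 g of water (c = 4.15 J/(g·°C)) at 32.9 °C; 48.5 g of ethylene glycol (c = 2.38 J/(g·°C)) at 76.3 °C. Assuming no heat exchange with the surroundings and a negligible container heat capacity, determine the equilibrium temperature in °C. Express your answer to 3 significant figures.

Σ mᵢcᵢ(T − Tᵢ) = 0  ⇒  T = Σ mᵢcᵢTᵢ / Σ mᵢcᵢ
Σ mᵢcᵢ = 164.3×0.859 + 300.8×4.15 + 48.5×2.38 = 1504.8837
Σ mᵢcᵢTᵢ = 141.1337×135.1 + 1248.32×32.9 + 115.43×76.3 = 68944
T = 68944 / 1504.8837 = 45.81 °C

T_f = 45.8 °C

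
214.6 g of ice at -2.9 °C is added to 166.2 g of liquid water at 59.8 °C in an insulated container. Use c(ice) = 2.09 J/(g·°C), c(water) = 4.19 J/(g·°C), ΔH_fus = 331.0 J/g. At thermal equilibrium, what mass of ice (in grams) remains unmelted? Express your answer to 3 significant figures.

Heat to warm all ice to 0 °C: 214.6×2.09×2.9 = 1300.7 J
Heat released by water cooling to 0 °C: 166.2×4.19×59.8 = 41643 J
41643 J < 1300.7 + 214.6×331.0 = 72333.3 J, so not all ice melts; final T = 0 °C.
Heat left for melting: 41643 − 1300.7 = 40342.3 J
Mass melted = 40342.3 / 331.0 = 121.9 g
Ice remaining = 214.6 − 121.9 = 92.7 g

m_ice remaining = 92.7 g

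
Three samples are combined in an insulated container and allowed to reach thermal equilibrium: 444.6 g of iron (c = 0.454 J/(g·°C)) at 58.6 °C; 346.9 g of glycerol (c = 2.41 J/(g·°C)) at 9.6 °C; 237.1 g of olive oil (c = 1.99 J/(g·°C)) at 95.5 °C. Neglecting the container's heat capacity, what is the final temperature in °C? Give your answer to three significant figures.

Σ mᵢcᵢ(T − Tᵢ) = 0  ⇒  T = Σ mᵢcᵢTᵢ / Σ mᵢcᵢ
Σ mᵢcᵢ = 444.6×0.454 + 346.9×2.41 + 237.1×1.99 = 1509.7064
Σ mᵢcᵢTᵢ = 201.8484×58.6 + 836.029×9.6 + 471.829×95.5 = 64914
T = 64914 / 1509.7064 = 43.00 °C

T_f = 43.0 °C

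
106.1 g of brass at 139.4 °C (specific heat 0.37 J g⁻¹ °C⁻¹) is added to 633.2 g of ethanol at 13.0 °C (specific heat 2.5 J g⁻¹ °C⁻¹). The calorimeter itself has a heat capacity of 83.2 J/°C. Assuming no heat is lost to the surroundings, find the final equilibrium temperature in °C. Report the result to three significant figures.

T_f = 15.9 °C

Heat lost by brass = heat gained by ethanol + calorimeter.
(106.1)(0.37)(139.4 − T) = [(633.2)(2.5) + 83.2](T − 13.0)
39.257 (139.4 − T) = 1666.2 (T − 13.0)
5472.4 − 39.257 T = 1666.2 T − 21661
27133.4 = 1705.457 T
T = 15.91 °C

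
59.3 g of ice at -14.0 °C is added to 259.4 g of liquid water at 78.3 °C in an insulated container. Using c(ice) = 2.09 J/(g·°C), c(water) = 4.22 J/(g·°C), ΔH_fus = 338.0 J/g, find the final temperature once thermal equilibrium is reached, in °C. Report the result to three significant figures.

Heat to bring ice to 0 °C and melt it: q₁ = 59.3×2.09×14.0 + 59.3×338.0 = 21779 J
Heat the water can supply cooling to 0 °C: 259.4×4.22×78.3 = 85712.5 J > q₁, so all ice melts.
Energy balance: 259.4×4.22×(78.3 − T) = 21779 + 59.3×4.22×(T − 0)
1094.668(78.3 − T) = 21779 + 250.246 T
85712.5 − 21779 = 1344.914 T
T = 63933.5 / 1344.914 = 47.54 °C

T_f = 47.5 °C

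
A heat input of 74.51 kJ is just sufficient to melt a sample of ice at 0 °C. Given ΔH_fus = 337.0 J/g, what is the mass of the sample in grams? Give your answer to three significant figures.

m = 221 g

m = q / ΔH_fus = 74510 J / 337.0 J/g = 221 g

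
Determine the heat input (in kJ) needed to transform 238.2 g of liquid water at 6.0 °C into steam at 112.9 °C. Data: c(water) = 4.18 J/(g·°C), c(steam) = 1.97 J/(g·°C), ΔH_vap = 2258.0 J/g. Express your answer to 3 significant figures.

q1 (heat water 6.0→100.0 °C): 238.2 × 4.18 × 94.0 = 93594 J
q2 (vaporize at 100 °C): 238.2 × 2258.0 = 537856 J
q3 (heat steam 100.0→112.9 °C): 238.2 × 1.97 × 12.9 = 6053 J
Total: 93594 + 537856 + 6053 = 637503 J = 638 kJ

q = 638 kJ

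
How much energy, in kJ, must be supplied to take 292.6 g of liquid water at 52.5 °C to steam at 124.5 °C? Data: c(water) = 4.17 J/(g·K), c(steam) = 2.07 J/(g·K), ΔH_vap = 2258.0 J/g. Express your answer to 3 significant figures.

q1 (heat water 52.5→100.0 °C): 292.6 × 4.17 × 47.5 = 57957 J
q2 (vaporize at 100 °C): 292.6 × 2258.0 = 660691 J
q3 (heat steam 100.0→124.5 °C): 292.6 × 2.07 × 24.5 = 14839 J
Total: 57957 + 660691 + 14839 = 733487 J = 733 kJ

q = 733 kJ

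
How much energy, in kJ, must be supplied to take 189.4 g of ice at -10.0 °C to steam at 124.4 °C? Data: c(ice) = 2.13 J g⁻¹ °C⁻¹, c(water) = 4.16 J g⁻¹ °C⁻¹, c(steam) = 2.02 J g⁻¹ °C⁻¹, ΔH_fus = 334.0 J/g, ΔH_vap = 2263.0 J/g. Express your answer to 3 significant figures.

q1 (heat ice -10.0→0.0 °C): 189.4 × 2.13 × 10.0 = 4034 J
q2 (melt at 0 °C): 189.4 × 334.0 = 63260 J
q3 (heat water 0.0→100.0 °C): 189.4 × 4.16 × 100.0 = 78790 J
q4 (vaporize at 100 °C): 189.4 × 2263.0 = 428612 J
q5 (heat steam 100.0→124.4 °C): 189.4 × 2.02 × 24.4 = 9335 J
Total: 4034 + 63260 + 78790 + 428612 + 9335 = 584031 J = 584 kJ

q = 584 kJ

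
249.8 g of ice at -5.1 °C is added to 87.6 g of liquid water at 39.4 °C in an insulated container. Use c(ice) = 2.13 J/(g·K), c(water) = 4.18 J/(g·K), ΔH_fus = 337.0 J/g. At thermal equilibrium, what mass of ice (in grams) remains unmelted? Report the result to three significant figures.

Heat to warm all ice to 0 °C: 249.8×2.13×5.1 = 2713.6 J
Heat released by water cooling to 0 °C: 87.6×4.18×39.4 = 14427 J
14427 J < 2713.6 + 249.8×337.0 = 86896.2 J, so not all ice melts; final T = 0 °C.
Heat left for melting: 14427 − 2713.6 = 11713.4 J
Mass melted = 11713.4 / 337.0 = 34.76 g
Ice remaining = 249.8 − 34.76 = 215.04 g

m_ice remaining = 215 g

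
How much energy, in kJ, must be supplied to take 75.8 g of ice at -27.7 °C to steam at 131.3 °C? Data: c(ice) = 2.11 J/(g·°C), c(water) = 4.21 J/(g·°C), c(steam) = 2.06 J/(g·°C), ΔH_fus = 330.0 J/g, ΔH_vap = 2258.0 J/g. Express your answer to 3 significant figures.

q1 (heat ice -27.7→0.0 °C): 75.8 × 2.11 × 27.7 = 4430 J
q2 (melt at 0 °C): 75.8 × 330.0 = 25014 J
q3 (heat water 0.0→100.0 °C): 75.8 × 4.21 × 100.0 = 31912 J
q4 (vaporize at 100 °C): 75.8 × 2258.0 = 171156 J
q5 (heat steam 100.0→131.3 °C): 75.8 × 2.06 × 31.3 = 4887 J
Total: 4430 + 25014 + 31912 + 171156 + 4887 = 237399 J = 237 kJ

q = 237 kJ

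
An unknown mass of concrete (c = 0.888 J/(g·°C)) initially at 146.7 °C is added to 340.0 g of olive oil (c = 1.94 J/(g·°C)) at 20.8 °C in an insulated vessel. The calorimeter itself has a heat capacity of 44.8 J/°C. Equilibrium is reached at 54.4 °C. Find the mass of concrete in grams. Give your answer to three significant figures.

q_gained = (340.0 × 1.94 + 44.8) × (54.4 − 20.8) = 23670 J
q_lost = m × 0.888 × (146.7 − 54.4) = 81.9624 m
m = 23670 / 81.9624 = 289 g

m = 289 g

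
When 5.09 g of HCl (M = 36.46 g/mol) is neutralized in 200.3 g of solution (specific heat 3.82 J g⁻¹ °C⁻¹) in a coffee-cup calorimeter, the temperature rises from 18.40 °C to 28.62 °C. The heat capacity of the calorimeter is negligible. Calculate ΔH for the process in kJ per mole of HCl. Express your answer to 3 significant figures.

ΔH = -56.0 kJ/mol

|ΔT| = |28.62 − 18.40| = 10.22 °C
|q_surr| = (200.3 × 3.82) × 10.22 = 765.146 × 10.22 = 7820 J
n(HCl) = 5.09 / 36.46 = 0.1396 mol
Temperature rose, so q_rxn = −|q_surr| = -7.820 kJ
ΔH = q_rxn / n = -56.02 kJ/mol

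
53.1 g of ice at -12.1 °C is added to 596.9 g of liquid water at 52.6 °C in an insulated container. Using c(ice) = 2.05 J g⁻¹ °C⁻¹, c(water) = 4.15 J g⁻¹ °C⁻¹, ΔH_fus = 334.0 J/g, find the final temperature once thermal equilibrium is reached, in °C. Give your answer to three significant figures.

T_f = 41.2 °C

Heat to bring ice to 0 °C and melt it: q₁ = 53.1×2.05×12.1 + 53.1×334.0 = 19053 J
Heat the water can supply cooling to 0 °C: 596.9×4.15×52.6 = 130297 J > q₁, so all ice melts.
Energy balance: 596.9×4.15×(52.6 − T) = 19053 + 53.1×4.15×(T − 0)
2477.135(52.6 − T) = 19053 + 220.365 T
130297 − 19053 = 2697.500 T
T = 111244 / 2697.500 = 41.24 °C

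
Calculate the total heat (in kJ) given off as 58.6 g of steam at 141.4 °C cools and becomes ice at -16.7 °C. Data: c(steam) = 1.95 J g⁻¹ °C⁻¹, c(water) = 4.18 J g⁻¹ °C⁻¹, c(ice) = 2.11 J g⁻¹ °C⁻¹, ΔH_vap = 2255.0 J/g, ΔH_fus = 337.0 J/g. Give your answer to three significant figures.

q = 183 kJ

q1 (cool steam 141.4→100 °C): 58.6 × 1.95 × 41.4 = 4731 J
q2 (condense at 100 °C): 58.6 × 2255.0 = 132143 J
q3 (cool water 100→0 °C): 58.6 × 4.18 × 100.0 = 24495 J
q4 (freeze at 0 °C): 58.6 × 337.0 = 19748 J
q5 (cool ice 0→-16.7 °C): 58.6 × 2.11 × 16.7 = 2065 J
Total: 4731 + 132143 + 24495 + 19748 + 2065 = 183182 J = 183 kJ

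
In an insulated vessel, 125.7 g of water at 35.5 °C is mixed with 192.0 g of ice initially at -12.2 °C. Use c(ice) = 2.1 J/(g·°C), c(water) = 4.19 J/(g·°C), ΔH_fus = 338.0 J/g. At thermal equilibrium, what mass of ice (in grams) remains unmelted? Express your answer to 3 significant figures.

Heat to warm all ice to 0 °C: 192.0×2.1×12.2 = 4919.0 J
Heat released by water cooling to 0 °C: 125.7×4.19×35.5 = 18697 J
18697 J < 4919.0 + 192.0×338.0 = 69815.0 J, so not all ice melts; final T = 0 °C.
Heat left for melting: 18697 − 4919.0 = 13778.0 J
Mass melted = 13778.0 / 338.0 = 40.76 g
Ice remaining = 192.0 − 40.76 = 151.24 g

m_ice remaining = 151 g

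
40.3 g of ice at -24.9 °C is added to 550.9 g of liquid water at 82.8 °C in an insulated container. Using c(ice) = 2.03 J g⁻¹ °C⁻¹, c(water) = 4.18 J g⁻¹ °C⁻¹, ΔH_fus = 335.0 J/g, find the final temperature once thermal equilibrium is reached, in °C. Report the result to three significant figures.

T_f = 70.9 °C

Heat to bring ice to 0 °C and melt it: q₁ = 40.3×2.03×24.9 + 40.3×335.0 = 15538 J
Heat the water can supply cooling to 0 °C: 550.9×4.18×82.8 = 190669 J > q₁, so all ice melts.
Energy balance: 550.9×4.18×(82.8 − T) = 15538 + 40.3×4.18×(T − 0)
2302.762(82.8 − T) = 15538 + 168.454 T
190669 − 15538 = 2471.216 T
T = 175131 / 2471.216 = 70.87 °C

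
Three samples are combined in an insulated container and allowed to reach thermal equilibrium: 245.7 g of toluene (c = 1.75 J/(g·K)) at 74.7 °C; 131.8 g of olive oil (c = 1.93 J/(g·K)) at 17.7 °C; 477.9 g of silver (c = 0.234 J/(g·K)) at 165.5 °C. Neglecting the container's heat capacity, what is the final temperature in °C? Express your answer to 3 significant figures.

Σ mᵢcᵢ(T − Tᵢ) = 0  ⇒  T = Σ mᵢcᵢTᵢ / Σ mᵢcᵢ
Σ mᵢcᵢ = 245.7×1.75 + 131.8×1.93 + 477.9×0.234 = 796.1776
Σ mᵢcᵢTᵢ = 429.975×74.7 + 254.374×17.7 + 111.8286×165.5 = 55129
T = 55129 / 796.1776 = 69.24 °C

T_f = 69.2 °C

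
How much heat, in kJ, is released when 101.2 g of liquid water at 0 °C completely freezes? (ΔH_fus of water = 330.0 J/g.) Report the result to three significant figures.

q = 33.4 kJ

q = m × ΔH_fus = 101.2 × 330.0 = 33400 J = 33.4 kJ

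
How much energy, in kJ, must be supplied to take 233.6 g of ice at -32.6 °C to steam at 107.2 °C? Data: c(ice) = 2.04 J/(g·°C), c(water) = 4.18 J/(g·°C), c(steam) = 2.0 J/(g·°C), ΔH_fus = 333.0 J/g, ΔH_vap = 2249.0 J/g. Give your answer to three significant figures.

q1 (heat ice -32.6→0.0 °C): 233.6 × 2.04 × 32.6 = 15535 J
q2 (melt at 0 °C): 233.6 × 333.0 = 77789 J
q3 (heat water 0.0→100.0 °C): 233.6 × 4.18 × 100.0 = 97645 J
q4 (vaporize at 100 °C): 233.6 × 2249.0 = 525366 J
q5 (heat steam 100.0→107.2 °C): 233.6 × 2.0 × 7.2 = 3364 J
Total: 15535 + 77789 + 97645 + 525366 + 3364 = 719699 J = 720 kJ

q = 720 kJ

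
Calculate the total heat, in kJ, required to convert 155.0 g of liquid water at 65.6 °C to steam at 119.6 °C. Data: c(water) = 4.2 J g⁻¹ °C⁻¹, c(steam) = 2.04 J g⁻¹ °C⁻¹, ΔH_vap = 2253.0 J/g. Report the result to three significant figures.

q1 (heat water 65.6→100.0 °C): 155.0 × 4.2 × 34.4 = 22394 J
q2 (vaporize at 100 °C): 155.0 × 2253.0 = 349215 J
q3 (heat steam 100.0→119.6 °C): 155.0 × 2.04 × 19.6 = 6198 J
Total: 22394 + 349215 + 6198 = 377807 J = 378 kJ

q = 378 kJ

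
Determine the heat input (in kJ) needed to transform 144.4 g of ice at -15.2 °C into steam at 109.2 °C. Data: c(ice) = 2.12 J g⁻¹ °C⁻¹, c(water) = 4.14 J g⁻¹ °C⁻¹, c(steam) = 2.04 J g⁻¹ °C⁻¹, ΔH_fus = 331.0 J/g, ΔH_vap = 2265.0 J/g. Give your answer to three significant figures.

q = 442 kJ

q1 (heat ice -15.2→0.0 °C): 144.4 × 2.12 × 15.2 = 4653 J
q2 (melt at 0 °C): 144.4 × 331.0 = 47796 J
q3 (heat water 0.0→100.0 °C): 144.4 × 4.14 × 100.0 = 59782 J
q4 (vaporize at 100 °C): 144.4 × 2265.0 = 327066 J
q5 (heat steam 100.0→109.2 °C): 144.4 × 2.04 × 9.2 = 2710 J
Total: 4653 + 47796 + 59782 + 327066 + 2710 = 442007 J = 442 kJ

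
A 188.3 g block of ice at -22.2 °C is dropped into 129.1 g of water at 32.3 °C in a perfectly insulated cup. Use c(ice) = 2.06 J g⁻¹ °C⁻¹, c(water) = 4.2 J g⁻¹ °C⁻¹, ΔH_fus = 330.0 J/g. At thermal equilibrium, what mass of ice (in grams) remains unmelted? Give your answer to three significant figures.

m_ice remaining = 161 g

Heat to warm all ice to 0 °C: 188.3×2.06×22.2 = 8611.3 J
Heat released by water cooling to 0 °C: 129.1×4.2×32.3 = 17514 J
17514 J < 8611.3 + 188.3×330.0 = 70750.3 J, so not all ice melts; final T = 0 °C.
Heat left for melting: 17514 − 8611.3 = 8902.7 J
Mass melted = 8902.7 / 330.0 = 26.98 g
Ice remaining = 188.3 − 26.98 = 161.32 g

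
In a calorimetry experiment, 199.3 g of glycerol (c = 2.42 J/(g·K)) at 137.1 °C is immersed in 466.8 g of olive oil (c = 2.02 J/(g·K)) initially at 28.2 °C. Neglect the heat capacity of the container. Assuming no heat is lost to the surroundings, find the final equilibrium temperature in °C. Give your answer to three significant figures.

T_f = 65.1 °C

Heat lost by glycerol = heat gained by olive oil.
(199.3)(2.42)(137.1 − T) = (466.8)(2.02)(T − 28.2)
482.306 (137.1 − T) = 942.936 (T − 28.2)
66124 − 482.306 T = 942.936 T − 26591
92715 = 1425.242 T
T = 65.05 °C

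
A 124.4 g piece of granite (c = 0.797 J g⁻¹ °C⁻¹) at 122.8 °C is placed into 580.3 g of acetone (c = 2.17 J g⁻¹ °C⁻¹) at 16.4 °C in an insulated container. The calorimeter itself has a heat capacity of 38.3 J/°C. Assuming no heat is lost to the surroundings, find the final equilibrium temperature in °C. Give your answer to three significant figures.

T_f = 24.0 °C

Heat lost by granite = heat gained by acetone + calorimeter.
(124.4)(0.797)(122.8 − T) = [(580.3)(2.17) + 38.3](T − 16.4)
99.1468 (122.8 − T) = 1297.551 (T − 16.4)
12175 − 99.1468 T = 1297.551 T − 21280
33455 = 1396.6978 T
T = 23.95 °C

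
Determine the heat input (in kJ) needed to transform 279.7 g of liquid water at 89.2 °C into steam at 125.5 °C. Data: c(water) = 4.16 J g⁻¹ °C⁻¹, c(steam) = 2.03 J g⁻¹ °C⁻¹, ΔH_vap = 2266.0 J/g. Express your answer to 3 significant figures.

q = 661 kJ

q1 (heat water 89.2→100.0 °C): 279.7 × 4.16 × 10.8 = 12566 J
q2 (vaporize at 100 °C): 279.7 × 2266.0 = 633800 J
q3 (heat steam 100.0→125.5 °C): 279.7 × 2.03 × 25.5 = 14479 J
Total: 12566 + 633800 + 14479 = 660845 J = 661 kJ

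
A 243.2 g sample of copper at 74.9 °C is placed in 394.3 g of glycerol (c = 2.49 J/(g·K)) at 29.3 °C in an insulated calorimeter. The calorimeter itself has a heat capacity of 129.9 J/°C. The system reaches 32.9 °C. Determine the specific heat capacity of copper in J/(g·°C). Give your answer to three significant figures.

q_gained = (394.3 × 2.49 + 129.9) × (32.9 − 29.3) = 4002 J
q_lost = 243.2 × c × (74.9 − 32.9) = 10214.4 c
Set equal: c = 4002 / 10214.4 = 0.392 J/(g·°C)

c = 0.392 J/(g·°C)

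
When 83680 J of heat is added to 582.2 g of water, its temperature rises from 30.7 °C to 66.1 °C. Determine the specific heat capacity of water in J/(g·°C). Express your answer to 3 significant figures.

c = q / (m ΔT) = 83680 / (582.2 × 35.4)
c = 83680 / 20609.88 = 4.06 J/(g·°C)

c = 4.06 J/(g·°C)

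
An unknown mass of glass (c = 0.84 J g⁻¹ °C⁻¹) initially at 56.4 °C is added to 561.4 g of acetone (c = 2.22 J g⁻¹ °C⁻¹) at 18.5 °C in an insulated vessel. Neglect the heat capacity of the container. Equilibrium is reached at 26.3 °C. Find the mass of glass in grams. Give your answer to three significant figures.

m = 384 g

q_gained = (561.4 × 2.22) × (26.3 − 18.5) = 9721 J
q_lost = m × 0.84 × (56.4 − 26.3) = 25.284 m
m = 9721 / 25.284 = 384 g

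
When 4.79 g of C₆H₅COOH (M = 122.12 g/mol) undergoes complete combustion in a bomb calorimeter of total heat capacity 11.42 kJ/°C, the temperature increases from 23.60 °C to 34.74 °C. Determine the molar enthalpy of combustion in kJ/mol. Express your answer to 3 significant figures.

ΔT = 34.74 − 23.60 = 11.14 °C
q_cal = C_cal × ΔT = 11.42 × 11.14 = 127.2188 kJ
n = 4.79 / 122.12 = 0.03922 mol
q_rxn = −q_cal = -127.2188 kJ
ΔH = -127.2188 / 0.03922 = -3244 kJ/mol

ΔH = -3240 kJ/mol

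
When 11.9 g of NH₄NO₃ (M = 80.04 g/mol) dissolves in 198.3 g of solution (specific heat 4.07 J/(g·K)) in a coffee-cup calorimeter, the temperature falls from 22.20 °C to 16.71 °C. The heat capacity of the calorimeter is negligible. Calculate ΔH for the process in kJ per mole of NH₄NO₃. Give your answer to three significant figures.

ΔH = 29.8 kJ/mol

|ΔT| = |16.71 − 22.20| = 5.49 °C
|q_surr| = (198.3 × 4.07) × 5.49 = 807.081 × 5.49 = 4431 J
n(NH₄NO₃) = 11.9 / 80.04 = 0.1487 mol
Temperature fell, so q_rxn = +|q_surr| = 4.431 kJ
ΔH = q_rxn / n = 29.80 kJ/mol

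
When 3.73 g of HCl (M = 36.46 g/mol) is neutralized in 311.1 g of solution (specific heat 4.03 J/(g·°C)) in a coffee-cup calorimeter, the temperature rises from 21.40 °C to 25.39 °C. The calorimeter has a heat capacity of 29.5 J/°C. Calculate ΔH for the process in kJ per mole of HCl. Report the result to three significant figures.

ΔH = -50.0 kJ/mol

|ΔT| = |25.39 − 21.40| = 3.99 °C
|q_surr| = (311.1 × 4.03 + 29.5) × 3.99 = 1283.233 × 3.99 = 5120 J
n(HCl) = 3.73 / 36.46 = 0.1023 mol
Temperature rose, so q_rxn = −|q_surr| = -5.120 kJ
ΔH = q_rxn / n = -50.049 kJ/mol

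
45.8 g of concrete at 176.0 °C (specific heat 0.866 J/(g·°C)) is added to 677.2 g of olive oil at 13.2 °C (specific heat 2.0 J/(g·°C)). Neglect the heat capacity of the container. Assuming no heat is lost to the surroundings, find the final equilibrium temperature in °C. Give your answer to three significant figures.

T_f = 17.8 °C

Heat lost by concrete = heat gained by olive oil.
(45.8)(0.866)(176.0 − T) = (677.2)(2.0)(T − 13.2)
39.6628 (176.0 − T) = 1354.4 (T − 13.2)
6980.7 − 39.6628 T = 1354.4 T − 17878
24858.7 = 1394.0628 T
T = 17.83 °C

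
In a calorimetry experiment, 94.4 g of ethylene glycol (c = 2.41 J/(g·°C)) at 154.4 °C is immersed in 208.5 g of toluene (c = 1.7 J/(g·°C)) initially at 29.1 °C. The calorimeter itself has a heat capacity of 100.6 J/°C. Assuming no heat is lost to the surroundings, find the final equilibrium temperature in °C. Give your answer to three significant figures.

Heat lost by ethylene glycol = heat gained by toluene + calorimeter.
(94.4)(2.41)(154.4 − T) = [(208.5)(1.7) + 100.6](T − 29.1)
227.504 (154.4 − T) = 455.05 (T − 29.1)
35127 − 227.504 T = 455.05 T − 13242
48369 = 682.554 T
T = 70.86 °C

T_f = 70.9 °C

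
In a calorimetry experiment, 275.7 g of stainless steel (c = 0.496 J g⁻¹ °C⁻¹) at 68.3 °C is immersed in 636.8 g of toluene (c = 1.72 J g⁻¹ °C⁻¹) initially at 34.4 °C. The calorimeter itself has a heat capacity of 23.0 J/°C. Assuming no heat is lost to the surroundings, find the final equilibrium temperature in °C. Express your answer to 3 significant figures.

T_f = 38.1 °C

Heat lost by stainless steel = heat gained by toluene + calorimeter.
(275.7)(0.496)(68.3 − T) = [(636.8)(1.72) + 23.0](T − 34.4)
136.7472 (68.3 − T) = 1118.296 (T − 34.4)
9339.8 − 136.7472 T = 1118.296 T − 38469
47808.8 = 1255.0432 T
T = 38.09 °C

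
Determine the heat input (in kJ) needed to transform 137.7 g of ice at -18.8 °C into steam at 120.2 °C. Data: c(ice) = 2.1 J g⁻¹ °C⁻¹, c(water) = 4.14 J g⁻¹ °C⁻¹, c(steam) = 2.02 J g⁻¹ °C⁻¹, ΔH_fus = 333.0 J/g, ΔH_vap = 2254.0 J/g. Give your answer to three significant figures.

q1 (heat ice -18.8→0.0 °C): 137.7 × 2.1 × 18.8 = 5436 J
q2 (melt at 0 °C): 137.7 × 333.0 = 45854 J
q3 (heat water 0.0→100.0 °C): 137.7 × 4.14 × 100.0 = 57008 J
q4 (vaporize at 100 °C): 137.7 × 2254.0 = 310376 J
q5 (heat steam 100.0→120.2 °C): 137.7 × 2.02 × 20.2 = 5619 J
Total: 5436 + 45854 + 57008 + 310376 + 5619 = 424293 J = 424 kJ

q = 424 kJ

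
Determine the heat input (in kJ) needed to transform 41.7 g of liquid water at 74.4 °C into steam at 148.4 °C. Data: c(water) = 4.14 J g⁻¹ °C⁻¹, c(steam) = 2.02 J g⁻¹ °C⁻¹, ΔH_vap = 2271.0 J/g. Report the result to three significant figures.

q = 103 kJ

q1 (heat water 74.4→100.0 °C): 41.7 × 4.14 × 25.6 = 4420 J
q2 (vaporize at 100 °C): 41.7 × 2271.0 = 94701 J
q3 (heat steam 100.0→148.4 °C): 41.7 × 2.02 × 48.4 = 4077 J
Total: 4420 + 94701 + 4077 = 103198 J = 103 kJ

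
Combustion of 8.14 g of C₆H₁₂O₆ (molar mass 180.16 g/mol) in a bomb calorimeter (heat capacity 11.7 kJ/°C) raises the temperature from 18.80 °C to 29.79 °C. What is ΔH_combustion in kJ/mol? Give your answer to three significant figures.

ΔH = -2850 kJ/mol

ΔT = 29.79 − 18.80 = 10.99 °C
q_cal = C_cal × ΔT = 11.7 × 10.99 = 128.583 kJ
n = 8.14 / 180.16 = 0.04518 mol
q_rxn = −q_cal = -128.583 kJ
ΔH = -128.583 / 0.04518 = -2846 kJ/mol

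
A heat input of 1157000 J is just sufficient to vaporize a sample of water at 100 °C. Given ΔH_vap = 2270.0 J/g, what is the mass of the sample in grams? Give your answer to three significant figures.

m = q / ΔH_vap = 1157000 J / 2270.0 J/g = 510 g

m = 510 g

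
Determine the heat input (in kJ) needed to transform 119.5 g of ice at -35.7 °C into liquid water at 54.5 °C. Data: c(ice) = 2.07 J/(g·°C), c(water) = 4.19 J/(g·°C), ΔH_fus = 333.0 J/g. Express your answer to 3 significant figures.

q1 (heat ice -35.7→0.0 °C): 119.5 × 2.07 × 35.7 = 8831 J
q2 (melt at 0 °C): 119.5 × 333.0 = 39794 J
q3 (heat water 0.0→54.5 °C): 119.5 × 4.19 × 54.5 = 27288 J
Total: 8831 + 39794 + 27288 = 75913 J = 75.9 kJ

q = 75.9 kJ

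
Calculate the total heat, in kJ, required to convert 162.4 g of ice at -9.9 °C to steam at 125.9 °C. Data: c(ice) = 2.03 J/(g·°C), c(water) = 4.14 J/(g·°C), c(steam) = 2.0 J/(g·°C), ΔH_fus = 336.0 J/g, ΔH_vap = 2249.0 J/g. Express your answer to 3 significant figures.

q = 499 kJ

q1 (heat ice -9.9→0.0 °C): 162.4 × 2.03 × 9.9 = 3264 J
q2 (melt at 0 °C): 162.4 × 336.0 = 54566 J
q3 (heat water 0.0→100.0 °C): 162.4 × 4.14 × 100.0 = 67234 J
q4 (vaporize at 100 °C): 162.4 × 2249.0 = 365238 J
q5 (heat steam 100.0→125.9 °C): 162.4 × 2.0 × 25.9 = 8412 J
Total: 3264 + 54566 + 67234 + 365238 + 8412 = 498714 J = 499 kJ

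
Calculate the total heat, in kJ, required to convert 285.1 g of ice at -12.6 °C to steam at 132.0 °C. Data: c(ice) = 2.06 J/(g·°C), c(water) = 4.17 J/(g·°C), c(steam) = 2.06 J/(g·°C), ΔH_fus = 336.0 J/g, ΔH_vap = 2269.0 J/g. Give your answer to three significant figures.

q = 888 kJ

q1 (heat ice -12.6→0.0 °C): 285.1 × 2.06 × 12.6 = 7400 J
q2 (melt at 0 °C): 285.1 × 336.0 = 95794 J
q3 (heat water 0.0→100.0 °C): 285.1 × 4.17 × 100.0 = 118887 J
q4 (vaporize at 100 °C): 285.1 × 2269.0 = 646892 J
q5 (heat steam 100.0→132.0 °C): 285.1 × 2.06 × 32.0 = 18794 J
Total: 7400 + 95794 + 118887 + 646892 + 18794 = 887767 J = 888 kJ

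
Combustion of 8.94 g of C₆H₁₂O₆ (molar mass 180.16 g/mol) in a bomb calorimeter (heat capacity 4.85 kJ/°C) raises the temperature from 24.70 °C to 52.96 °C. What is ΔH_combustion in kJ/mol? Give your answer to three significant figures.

ΔH = -2760 kJ/mol

ΔT = 52.96 − 24.70 = 28.26 °C
q_cal = C_cal × ΔT = 4.85 × 28.26 = 137.061 kJ
n = 8.94 / 180.16 = 0.04962 mol
q_rxn = −q_cal = -137.061 kJ
ΔH = -137.061 / 0.04962 = -2762 kJ/mol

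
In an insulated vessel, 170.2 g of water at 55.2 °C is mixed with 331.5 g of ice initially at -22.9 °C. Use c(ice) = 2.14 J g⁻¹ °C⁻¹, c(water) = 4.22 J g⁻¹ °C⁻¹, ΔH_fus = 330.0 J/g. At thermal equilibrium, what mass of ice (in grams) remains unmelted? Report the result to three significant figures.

Heat to warm all ice to 0 °C: 331.5×2.14×22.9 = 16245 J
Heat released by water cooling to 0 °C: 170.2×4.22×55.2 = 39647 J
39647 J < 16245 + 331.5×330.0 = 125640 J, so not all ice melts; final T = 0 °C.
Heat left for melting: 39647 − 16245 = 23402 J
Mass melted = 23402 / 330.0 = 70.92 g
Ice remaining = 331.5 − 70.92 = 260.58 g

m_ice remaining = 261 g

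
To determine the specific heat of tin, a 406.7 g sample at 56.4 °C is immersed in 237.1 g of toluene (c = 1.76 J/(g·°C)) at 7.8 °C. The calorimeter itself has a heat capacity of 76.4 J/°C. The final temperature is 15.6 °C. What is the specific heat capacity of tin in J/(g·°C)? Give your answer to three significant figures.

q_gained = (237.1 × 1.76 + 76.4) × (15.6 − 7.8) = 3851 J
q_lost = 406.7 × c × (56.4 − 15.6) = 16593.36 c
Set equal: c = 3851 / 16593.36 = 0.232 J/(g·°C)

c = 0.232 J/(g·°C)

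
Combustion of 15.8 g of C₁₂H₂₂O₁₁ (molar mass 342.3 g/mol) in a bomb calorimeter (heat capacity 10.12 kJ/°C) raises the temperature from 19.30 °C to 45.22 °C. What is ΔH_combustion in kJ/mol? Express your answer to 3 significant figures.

ΔT = 45.22 − 19.30 = 25.92 °C
q_cal = C_cal × ΔT = 10.12 × 25.92 = 262.3104 kJ
n = 15.8 / 342.3 = 0.04616 mol
q_rxn = −q_cal = -262.3104 kJ
ΔH = -262.3104 / 0.04616 = -5683 kJ/mol

ΔH = -5680 kJ/mol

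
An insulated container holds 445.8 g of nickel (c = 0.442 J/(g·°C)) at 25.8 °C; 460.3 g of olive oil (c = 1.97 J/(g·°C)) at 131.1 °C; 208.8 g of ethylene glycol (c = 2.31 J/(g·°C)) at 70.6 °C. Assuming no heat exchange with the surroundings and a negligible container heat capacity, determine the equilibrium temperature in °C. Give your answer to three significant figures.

T_f = 99.6 °C

Σ mᵢcᵢ(T − Tᵢ) = 0  ⇒  T = Σ mᵢcᵢTᵢ / Σ mᵢcᵢ
Σ mᵢcᵢ = 445.8×0.442 + 460.3×1.97 + 208.8×2.31 = 1586.1626
Σ mᵢcᵢTᵢ = 197.0436×25.8 + 906.791×131.1 + 482.328×70.6 = 158020
T = 158020 / 1586.1626 = 99.62 °C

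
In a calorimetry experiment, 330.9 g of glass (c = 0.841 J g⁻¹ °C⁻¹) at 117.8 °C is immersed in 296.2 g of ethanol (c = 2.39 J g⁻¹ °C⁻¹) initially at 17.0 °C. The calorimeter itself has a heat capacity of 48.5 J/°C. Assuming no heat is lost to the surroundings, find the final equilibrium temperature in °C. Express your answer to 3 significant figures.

T_f = 44.1 °C

Heat lost by glass = heat gained by ethanol + calorimeter.
(330.9)(0.841)(117.8 − T) = [(296.2)(2.39) + 48.5](T − 17.0)
278.2869 (117.8 − T) = 756.418 (T − 17.0)
32782 − 278.2869 T = 756.418 T − 12859
45641 = 1034.7049 T
T = 44.11 °C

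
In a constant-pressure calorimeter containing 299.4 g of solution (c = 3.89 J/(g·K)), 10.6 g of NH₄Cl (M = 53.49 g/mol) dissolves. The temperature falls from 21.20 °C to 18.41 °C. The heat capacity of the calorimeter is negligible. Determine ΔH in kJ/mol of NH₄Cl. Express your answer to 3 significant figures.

|ΔT| = |18.41 − 21.20| = 2.79 °C
|q_surr| = (299.4 × 3.89) × 2.79 = 1164.666 × 2.79 = 3249 J
n(NH₄Cl) = 10.6 / 53.49 = 0.1982 mol
Temperature fell, so q_rxn = +|q_surr| = 3.249 kJ
ΔH = q_rxn / n = 16.39 kJ/mol

ΔH = 16.4 kJ/mol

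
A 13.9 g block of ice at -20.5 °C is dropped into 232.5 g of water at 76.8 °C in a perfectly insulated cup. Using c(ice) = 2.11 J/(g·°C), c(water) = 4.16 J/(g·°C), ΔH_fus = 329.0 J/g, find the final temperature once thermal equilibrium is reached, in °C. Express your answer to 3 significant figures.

Heat to bring ice to 0 °C and melt it: q₁ = 13.9×2.11×20.5 + 13.9×329.0 = 5174.3 J
Heat the water can supply cooling to 0 °C: 232.5×4.16×76.8 = 74281.0 J > q₁, so all ice melts.
Energy balance: 232.5×4.16×(76.8 − T) = 5174.3 + 13.9×4.16×(T − 0)
967.2(76.8 − T) = 5174.3 + 57.824 T
74281.0 − 5174.3 = 1025.024 T
T = 69106.7 / 1025.024 = 67.42 °C

T_f = 67.4 °C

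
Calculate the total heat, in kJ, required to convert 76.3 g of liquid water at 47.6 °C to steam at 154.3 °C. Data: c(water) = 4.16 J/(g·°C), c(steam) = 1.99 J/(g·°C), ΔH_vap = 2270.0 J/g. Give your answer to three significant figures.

q1 (heat water 47.6→100.0 °C): 76.3 × 4.16 × 52.4 = 16632 J
q2 (vaporize at 100 °C): 76.3 × 2270.0 = 173201 J
q3 (heat steam 100.0→154.3 °C): 76.3 × 1.99 × 54.3 = 8245 J
Total: 16632 + 173201 + 8245 = 198078 J = 198 kJ

q = 198 kJ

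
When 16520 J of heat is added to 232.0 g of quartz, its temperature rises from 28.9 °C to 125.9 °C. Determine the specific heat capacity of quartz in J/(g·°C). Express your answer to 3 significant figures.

c = 0.734 J/(g·°C)

c = q / (m ΔT) = 16520 / (232.0 × 97.0)
c = 16520 / 22504 = 0.734 J/(g·°C)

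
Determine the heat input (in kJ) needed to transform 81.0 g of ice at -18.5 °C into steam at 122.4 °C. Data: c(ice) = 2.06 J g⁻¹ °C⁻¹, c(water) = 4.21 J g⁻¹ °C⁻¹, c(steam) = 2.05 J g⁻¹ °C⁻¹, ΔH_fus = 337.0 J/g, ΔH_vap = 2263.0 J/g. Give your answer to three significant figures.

q1 (heat ice -18.5→0.0 °C): 81.0 × 2.06 × 18.5 = 3087 J
q2 (melt at 0 °C): 81.0 × 337.0 = 27297 J
q3 (heat water 0.0→100.0 °C): 81.0 × 4.21 × 100.0 = 34101 J
q4 (vaporize at 100 °C): 81.0 × 2263.0 = 183303 J
q5 (heat steam 100.0→122.4 °C): 81.0 × 2.05 × 22.4 = 3720 J
Total: 3087 + 27297 + 34101 + 183303 + 3720 = 251508 J = 252 kJ

q = 252 kJ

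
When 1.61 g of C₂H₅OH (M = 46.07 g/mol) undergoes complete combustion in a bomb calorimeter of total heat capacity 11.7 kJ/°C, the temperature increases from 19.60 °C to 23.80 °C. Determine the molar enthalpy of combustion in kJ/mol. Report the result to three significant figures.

ΔT = 23.80 − 19.60 = 4.20 °C
q_cal = C_cal × ΔT = 11.7 × 4.20 = 49.14 kJ
n = 1.61 / 46.07 = 0.03495 mol
q_rxn = −q_cal = -49.14 kJ
ΔH = -49.14 / 0.03495 = -1406 kJ/mol

ΔH = -1410 kJ/mol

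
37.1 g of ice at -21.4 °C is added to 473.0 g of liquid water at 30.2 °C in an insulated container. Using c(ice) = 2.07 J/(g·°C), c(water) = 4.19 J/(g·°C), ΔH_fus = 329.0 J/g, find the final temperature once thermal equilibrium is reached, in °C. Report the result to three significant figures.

Heat to bring ice to 0 °C and melt it: q₁ = 37.1×2.07×21.4 + 37.1×329.0 = 13849 J
Heat the water can supply cooling to 0 °C: 473.0×4.19×30.2 = 59852.5 J > q₁, so all ice melts.
Energy balance: 473.0×4.19×(30.2 − T) = 13849 + 37.1×4.19×(T − 0)
1981.87(30.2 − T) = 13849 + 155.449 T
59852.5 − 13849 = 2137.319 T
T = 46003.5 / 2137.319 = 21.52 °C

T_f = 21.5 °C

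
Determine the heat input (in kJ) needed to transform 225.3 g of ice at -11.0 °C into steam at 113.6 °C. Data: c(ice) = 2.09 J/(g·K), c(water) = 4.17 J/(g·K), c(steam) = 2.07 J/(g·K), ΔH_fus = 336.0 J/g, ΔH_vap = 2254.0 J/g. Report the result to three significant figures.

q1 (heat ice -11.0→0.0 °C): 225.3 × 2.09 × 11.0 = 5180 J
q2 (melt at 0 °C): 225.3 × 336.0 = 75701 J
q3 (heat water 0.0→100.0 °C): 225.3 × 4.17 × 100.0 = 93950 J
q4 (vaporize at 100 °C): 225.3 × 2254.0 = 507826 J
q5 (heat steam 100.0→113.6 °C): 225.3 × 2.07 × 13.6 = 6343 J
Total: 5180 + 75701 + 93950 + 507826 + 6343 = 689000 J = 689 kJ

q = 689 kJ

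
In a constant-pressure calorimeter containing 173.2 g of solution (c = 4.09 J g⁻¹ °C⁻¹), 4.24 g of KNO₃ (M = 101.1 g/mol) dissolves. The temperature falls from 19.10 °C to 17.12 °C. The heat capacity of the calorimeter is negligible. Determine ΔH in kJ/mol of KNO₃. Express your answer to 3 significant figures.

ΔH = 33.4 kJ/mol

|ΔT| = |17.12 − 19.10| = 1.98 °C
|q_surr| = (173.2 × 4.09) × 1.98 = 708.388 × 1.98 = 1402.6 J
n(KNO₃) = 4.24 / 101.1 = 0.041939 mol
Temperature fell, so q_rxn = +|q_surr| = 1.4026 kJ
ΔH = q_rxn / n = 33.44 kJ/mol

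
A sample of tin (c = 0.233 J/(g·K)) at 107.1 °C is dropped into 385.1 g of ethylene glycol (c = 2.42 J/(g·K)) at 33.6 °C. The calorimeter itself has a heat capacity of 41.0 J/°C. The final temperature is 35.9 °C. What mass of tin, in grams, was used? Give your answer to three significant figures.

m = 135 g

q_gained = (385.1 × 2.42 + 41.0) × (35.9 − 33.6) = 2238 J
q_lost = m × 0.233 × (107.1 − 35.9) = 16.5896 m
m = 2238 / 16.5896 = 135 g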